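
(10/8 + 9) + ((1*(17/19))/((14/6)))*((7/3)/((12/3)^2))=3133/304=10.31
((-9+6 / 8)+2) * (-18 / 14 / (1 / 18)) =144.64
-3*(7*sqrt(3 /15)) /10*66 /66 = -21*sqrt(5) /50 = -0.94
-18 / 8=-9 / 4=-2.25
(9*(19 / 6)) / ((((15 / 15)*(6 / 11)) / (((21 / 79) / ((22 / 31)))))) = 12369 / 632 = 19.57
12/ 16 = 0.75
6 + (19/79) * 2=512/79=6.48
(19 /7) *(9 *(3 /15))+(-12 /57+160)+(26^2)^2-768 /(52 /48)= 3945852497 /8645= 456431.75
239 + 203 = 442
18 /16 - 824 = -822.88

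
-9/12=-3/4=-0.75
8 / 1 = 8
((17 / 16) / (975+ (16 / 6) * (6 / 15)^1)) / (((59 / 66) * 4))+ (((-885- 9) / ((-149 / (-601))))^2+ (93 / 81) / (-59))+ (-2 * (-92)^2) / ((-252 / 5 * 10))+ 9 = 6175821230276105 / 474943392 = 13003278.57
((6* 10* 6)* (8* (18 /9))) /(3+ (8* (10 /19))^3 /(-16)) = -3458.62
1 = 1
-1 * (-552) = 552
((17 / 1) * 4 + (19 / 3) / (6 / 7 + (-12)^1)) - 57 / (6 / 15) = -8783 / 117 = -75.07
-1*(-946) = 946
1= 1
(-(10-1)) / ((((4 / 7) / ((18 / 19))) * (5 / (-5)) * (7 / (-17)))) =-1377 / 38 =-36.24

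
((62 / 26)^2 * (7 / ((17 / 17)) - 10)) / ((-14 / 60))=86490 / 1183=73.11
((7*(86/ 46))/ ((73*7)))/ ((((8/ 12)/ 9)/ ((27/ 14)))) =31347/ 47012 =0.67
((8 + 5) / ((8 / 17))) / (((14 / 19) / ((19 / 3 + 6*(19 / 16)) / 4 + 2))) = 2162485 / 10752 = 201.12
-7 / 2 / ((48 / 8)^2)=-7 / 72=-0.10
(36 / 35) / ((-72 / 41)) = -0.59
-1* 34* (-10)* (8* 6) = 16320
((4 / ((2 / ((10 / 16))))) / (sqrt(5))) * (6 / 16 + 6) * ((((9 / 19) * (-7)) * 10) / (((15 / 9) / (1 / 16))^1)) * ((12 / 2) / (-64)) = 28917 * sqrt(5) / 155648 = 0.42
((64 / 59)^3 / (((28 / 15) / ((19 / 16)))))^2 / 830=136272936960 / 171548230317947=0.00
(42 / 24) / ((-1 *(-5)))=7 / 20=0.35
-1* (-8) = 8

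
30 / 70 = 3 / 7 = 0.43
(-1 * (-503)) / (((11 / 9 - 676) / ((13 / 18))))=-6539 / 12146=-0.54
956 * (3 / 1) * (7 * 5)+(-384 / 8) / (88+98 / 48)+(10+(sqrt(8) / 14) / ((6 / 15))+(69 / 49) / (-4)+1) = 5 * sqrt(2) / 14+42520835495 / 423556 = 100390.62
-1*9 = -9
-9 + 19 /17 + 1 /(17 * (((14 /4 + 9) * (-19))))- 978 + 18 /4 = -15849329 /16150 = -981.38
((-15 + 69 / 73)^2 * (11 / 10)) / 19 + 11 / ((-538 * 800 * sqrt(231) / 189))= 304722 / 26645 - 9 * sqrt(231) / 430400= 11.44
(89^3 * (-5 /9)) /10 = -704969 /18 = -39164.94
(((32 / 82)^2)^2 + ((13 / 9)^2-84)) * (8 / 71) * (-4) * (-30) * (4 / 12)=-84478268480 / 228886641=-369.08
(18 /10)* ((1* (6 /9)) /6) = 1 /5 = 0.20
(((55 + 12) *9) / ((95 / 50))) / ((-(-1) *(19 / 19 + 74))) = 402 / 95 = 4.23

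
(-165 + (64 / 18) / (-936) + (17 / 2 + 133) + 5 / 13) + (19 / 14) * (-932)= -18987347 / 14742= -1287.98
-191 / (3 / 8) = -1528 / 3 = -509.33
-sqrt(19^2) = -19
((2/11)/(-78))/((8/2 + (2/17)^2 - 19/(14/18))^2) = -4092529/731705575029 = -0.00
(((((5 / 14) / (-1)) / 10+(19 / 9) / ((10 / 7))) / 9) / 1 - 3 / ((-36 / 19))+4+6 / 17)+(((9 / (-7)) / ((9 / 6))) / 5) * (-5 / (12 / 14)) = 342016 / 48195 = 7.10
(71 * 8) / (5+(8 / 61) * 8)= 34648 / 369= 93.90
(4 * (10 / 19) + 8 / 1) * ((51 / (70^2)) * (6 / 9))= 1632 / 23275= 0.07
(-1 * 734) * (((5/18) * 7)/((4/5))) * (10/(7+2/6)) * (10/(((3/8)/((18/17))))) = -12845000/187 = -68689.84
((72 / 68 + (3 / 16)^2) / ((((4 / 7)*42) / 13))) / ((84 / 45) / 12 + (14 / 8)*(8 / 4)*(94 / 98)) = 6498765 / 38523904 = 0.17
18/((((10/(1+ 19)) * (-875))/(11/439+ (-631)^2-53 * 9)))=-6284998332/384125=-16361.86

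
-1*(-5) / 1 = 5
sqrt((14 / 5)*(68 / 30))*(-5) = -2*sqrt(357) / 3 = -12.60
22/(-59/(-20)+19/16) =1760/331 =5.32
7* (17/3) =119/3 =39.67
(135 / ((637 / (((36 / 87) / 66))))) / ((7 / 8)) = 2160 / 1422421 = 0.00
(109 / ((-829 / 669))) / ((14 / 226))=-8240073 / 5803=-1419.97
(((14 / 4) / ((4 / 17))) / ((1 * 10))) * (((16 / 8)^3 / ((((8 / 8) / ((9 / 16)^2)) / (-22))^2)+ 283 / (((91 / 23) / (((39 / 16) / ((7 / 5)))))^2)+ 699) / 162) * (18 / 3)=31805510987 / 505774080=62.88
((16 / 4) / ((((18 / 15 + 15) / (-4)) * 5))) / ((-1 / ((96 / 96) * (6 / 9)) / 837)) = 110.22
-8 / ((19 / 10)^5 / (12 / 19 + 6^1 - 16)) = 142400000 / 47045881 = 3.03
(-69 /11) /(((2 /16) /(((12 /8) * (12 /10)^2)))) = -29808 /275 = -108.39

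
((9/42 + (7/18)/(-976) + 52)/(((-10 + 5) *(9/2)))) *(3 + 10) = -16694743/553392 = -30.17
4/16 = 1/4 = 0.25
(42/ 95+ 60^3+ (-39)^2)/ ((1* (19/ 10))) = 114484.97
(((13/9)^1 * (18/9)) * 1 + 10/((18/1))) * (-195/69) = -2015/207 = -9.73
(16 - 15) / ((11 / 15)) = 15 / 11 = 1.36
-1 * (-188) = 188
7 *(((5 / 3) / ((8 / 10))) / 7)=25 / 12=2.08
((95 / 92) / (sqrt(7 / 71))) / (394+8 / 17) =1615*sqrt(497) / 4318664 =0.01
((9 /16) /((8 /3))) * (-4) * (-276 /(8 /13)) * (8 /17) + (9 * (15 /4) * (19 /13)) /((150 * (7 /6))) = 11037087 /61880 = 178.36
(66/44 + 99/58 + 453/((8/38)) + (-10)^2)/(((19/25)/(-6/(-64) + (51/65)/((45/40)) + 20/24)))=4419309625/916864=4820.03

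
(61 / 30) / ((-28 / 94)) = -2867 / 420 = -6.83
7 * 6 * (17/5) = 714/5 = 142.80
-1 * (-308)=308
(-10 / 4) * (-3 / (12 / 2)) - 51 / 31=-49 / 124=-0.40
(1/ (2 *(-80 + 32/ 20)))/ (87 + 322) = -0.00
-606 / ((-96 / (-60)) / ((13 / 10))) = -3939 / 8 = -492.38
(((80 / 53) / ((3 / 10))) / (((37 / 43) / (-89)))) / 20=-153080 / 5883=-26.02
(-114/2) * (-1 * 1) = 57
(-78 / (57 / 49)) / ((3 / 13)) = -16562 / 57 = -290.56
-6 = -6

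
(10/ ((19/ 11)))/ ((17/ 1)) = 110/ 323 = 0.34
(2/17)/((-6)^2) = 1/306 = 0.00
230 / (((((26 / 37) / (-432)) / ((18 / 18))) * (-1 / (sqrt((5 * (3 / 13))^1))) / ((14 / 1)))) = 25734240 * sqrt(195) / 169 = 2126385.23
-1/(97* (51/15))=-5/1649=-0.00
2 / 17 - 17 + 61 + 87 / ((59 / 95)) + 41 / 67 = 12419708 / 67201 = 184.81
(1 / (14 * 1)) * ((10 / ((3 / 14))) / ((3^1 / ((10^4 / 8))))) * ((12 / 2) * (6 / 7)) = 50000 / 7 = 7142.86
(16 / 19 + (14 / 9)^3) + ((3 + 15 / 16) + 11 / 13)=27052145 / 2881008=9.39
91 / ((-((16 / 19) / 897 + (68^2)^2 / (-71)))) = 110114823 / 364402790032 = 0.00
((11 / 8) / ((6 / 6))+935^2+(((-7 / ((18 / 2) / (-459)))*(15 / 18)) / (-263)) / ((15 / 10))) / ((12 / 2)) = 145704.27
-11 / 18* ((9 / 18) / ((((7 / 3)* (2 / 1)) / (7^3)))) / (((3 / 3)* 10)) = -2.25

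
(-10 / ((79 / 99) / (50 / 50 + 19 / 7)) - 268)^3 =-5262939268816384 / 169112377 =-31120958.51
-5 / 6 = -0.83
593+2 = 595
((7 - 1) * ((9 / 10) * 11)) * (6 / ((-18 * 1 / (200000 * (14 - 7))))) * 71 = -1968120000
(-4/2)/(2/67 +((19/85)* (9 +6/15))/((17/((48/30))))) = -2420375/275449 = -8.79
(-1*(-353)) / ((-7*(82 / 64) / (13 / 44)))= -36712 / 3157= -11.63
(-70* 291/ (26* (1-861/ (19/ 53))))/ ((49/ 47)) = 0.31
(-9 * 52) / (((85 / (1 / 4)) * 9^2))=-13 / 765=-0.02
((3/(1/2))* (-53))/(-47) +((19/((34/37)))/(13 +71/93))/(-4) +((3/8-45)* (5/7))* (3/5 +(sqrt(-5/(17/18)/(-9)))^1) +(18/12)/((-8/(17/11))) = -15* sqrt(170)/8-1172186223/89999360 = -37.47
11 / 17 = 0.65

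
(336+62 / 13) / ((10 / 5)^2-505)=-4430 / 6513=-0.68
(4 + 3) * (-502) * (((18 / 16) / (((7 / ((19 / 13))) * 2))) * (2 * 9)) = -386289 / 52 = -7428.63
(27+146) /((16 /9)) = 1557 /16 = 97.31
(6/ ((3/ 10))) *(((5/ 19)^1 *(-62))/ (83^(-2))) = -2247989.47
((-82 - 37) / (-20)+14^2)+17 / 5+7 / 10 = 4121 / 20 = 206.05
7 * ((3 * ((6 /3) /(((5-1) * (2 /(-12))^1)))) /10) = -63 /10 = -6.30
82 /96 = 41 /48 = 0.85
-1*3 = -3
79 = 79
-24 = -24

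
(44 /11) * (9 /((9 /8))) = 32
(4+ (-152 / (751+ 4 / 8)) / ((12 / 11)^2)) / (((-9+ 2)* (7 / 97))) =-7.58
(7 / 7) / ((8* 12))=1 / 96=0.01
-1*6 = -6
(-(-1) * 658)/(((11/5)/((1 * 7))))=23030/11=2093.64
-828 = -828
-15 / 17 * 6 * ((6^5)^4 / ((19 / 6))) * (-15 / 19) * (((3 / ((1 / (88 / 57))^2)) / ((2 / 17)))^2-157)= 13651327319932185338393395200 / 799779977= 17068853575378000915.36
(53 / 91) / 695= 53 / 63245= 0.00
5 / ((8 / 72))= 45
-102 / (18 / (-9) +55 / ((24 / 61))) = -2448 / 3307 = -0.74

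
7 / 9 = 0.78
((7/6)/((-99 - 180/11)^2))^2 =717409/93357451811556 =0.00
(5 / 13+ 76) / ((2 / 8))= 3972 / 13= 305.54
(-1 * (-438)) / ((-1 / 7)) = -3066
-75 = -75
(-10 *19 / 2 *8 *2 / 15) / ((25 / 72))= -291.84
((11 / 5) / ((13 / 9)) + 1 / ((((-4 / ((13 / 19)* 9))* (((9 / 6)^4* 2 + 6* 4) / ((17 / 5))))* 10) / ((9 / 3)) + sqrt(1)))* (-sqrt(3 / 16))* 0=0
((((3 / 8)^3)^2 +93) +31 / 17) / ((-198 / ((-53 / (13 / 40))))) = 111985958065 / 1433862144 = 78.10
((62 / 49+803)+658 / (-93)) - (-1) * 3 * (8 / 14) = 3640607 / 4557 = 798.90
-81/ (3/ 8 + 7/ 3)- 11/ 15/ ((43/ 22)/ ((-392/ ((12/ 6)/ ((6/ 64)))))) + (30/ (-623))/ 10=-160325833/ 6965140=-23.02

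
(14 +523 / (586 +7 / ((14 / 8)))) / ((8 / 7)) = 61481 / 4720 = 13.03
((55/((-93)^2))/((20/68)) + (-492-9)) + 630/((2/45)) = 118266613/8649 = 13674.02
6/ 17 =0.35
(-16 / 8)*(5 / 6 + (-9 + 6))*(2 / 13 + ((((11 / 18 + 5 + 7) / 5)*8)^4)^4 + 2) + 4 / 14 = 3271865584006460797336.19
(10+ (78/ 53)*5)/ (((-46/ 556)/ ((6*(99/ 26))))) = -3302640/ 689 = -4793.38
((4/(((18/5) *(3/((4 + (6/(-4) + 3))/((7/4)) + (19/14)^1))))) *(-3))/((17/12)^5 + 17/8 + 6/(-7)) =-8709120/12147383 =-0.72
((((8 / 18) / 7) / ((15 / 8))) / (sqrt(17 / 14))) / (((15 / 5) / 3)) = 32 *sqrt(238) / 16065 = 0.03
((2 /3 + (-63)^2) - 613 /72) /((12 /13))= 3707639 /864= 4291.25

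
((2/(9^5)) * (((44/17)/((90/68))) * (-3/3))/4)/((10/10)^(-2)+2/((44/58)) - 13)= 484/273692115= 0.00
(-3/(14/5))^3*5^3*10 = -2109375/1372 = -1537.45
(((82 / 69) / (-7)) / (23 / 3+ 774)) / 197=-82 / 74376365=-0.00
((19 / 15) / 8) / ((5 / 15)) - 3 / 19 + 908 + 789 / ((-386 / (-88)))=159616113 / 146680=1088.19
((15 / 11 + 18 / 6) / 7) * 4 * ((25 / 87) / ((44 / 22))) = 800 / 2233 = 0.36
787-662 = 125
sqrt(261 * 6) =3 * sqrt(174) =39.57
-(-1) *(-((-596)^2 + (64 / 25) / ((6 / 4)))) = -355217.71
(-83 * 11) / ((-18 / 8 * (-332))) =-11 / 9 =-1.22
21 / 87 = 7 / 29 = 0.24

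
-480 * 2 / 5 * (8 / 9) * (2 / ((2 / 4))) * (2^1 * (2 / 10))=-4096 / 15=-273.07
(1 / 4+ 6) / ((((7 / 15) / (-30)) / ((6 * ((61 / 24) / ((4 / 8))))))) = -343125 / 28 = -12254.46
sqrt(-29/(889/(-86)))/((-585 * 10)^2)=sqrt(2217166)/30423802500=0.00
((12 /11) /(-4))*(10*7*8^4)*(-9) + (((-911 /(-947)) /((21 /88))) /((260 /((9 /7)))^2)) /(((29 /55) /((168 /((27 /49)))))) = 179649690428892 /255268585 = 703767.33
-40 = -40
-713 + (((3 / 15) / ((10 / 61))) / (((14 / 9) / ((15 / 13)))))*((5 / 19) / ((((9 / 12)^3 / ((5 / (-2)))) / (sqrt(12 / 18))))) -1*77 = -790 -2440*sqrt(6) / 5187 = -791.15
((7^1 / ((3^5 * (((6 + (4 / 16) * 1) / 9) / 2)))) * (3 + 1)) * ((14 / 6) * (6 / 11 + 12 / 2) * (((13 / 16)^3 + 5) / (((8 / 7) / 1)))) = 24.55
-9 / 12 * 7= -21 / 4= -5.25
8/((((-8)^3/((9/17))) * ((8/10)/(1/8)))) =-45/34816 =-0.00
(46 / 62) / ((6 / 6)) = 23 / 31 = 0.74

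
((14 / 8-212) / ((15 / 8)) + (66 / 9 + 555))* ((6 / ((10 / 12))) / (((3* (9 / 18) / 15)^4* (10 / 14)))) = 45380160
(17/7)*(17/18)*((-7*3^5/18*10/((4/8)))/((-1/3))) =13005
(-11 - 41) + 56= 4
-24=-24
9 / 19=0.47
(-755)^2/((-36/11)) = -6270275/36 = -174174.31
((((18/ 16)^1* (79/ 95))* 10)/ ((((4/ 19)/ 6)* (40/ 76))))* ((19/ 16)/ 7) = 770013/ 8960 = 85.94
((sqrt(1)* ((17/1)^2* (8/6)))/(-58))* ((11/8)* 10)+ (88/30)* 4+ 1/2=-11472/145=-79.12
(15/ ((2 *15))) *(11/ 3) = 11/ 6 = 1.83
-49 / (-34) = 49 / 34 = 1.44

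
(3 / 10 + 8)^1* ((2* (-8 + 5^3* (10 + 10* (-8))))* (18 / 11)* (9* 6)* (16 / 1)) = -11304966528 / 55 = -205544845.96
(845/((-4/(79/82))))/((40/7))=-35.62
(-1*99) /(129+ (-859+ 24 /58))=2871 /21158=0.14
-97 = -97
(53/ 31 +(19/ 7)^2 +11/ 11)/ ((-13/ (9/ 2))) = -137763/ 39494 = -3.49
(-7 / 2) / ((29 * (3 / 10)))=-35 / 87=-0.40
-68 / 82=-34 / 41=-0.83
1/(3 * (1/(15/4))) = 5/4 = 1.25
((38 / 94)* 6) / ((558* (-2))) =-19 / 8742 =-0.00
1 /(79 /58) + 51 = 4087 /79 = 51.73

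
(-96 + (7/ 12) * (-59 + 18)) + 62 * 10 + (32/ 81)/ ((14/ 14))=162155/ 324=500.48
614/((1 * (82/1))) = 7.49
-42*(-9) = 378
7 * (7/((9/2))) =98/9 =10.89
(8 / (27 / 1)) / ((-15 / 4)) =-32 / 405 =-0.08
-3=-3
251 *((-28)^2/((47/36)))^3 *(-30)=-169297547396382720/103823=-1630636250121.68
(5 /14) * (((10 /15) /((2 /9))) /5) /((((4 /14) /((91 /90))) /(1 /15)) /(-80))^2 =463736 /6075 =76.34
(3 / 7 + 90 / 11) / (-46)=-663 / 3542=-0.19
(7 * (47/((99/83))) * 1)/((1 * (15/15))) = 27307/99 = 275.83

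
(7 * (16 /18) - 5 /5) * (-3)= -47 /3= -15.67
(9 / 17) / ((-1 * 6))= -3 / 34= -0.09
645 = 645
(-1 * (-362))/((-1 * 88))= -181/44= -4.11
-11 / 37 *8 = -88 / 37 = -2.38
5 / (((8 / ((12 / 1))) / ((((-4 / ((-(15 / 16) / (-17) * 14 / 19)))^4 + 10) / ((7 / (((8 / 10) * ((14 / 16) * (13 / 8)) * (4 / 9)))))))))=74186247741144929 / 1458607500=50861008.01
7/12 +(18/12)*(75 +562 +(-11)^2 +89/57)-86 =1053.93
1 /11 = 0.09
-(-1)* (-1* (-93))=93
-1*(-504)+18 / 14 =505.29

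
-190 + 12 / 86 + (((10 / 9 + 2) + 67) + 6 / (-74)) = -1715852 / 14319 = -119.83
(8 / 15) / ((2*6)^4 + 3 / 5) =8 / 311049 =0.00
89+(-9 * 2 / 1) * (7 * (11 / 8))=-337 / 4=-84.25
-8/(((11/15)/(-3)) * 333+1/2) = 80/809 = 0.10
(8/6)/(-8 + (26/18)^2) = -108/479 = -0.23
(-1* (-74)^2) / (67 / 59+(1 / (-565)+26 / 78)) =-547627380 / 146723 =-3732.39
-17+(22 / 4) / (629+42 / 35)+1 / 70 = -1872307 / 110285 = -16.98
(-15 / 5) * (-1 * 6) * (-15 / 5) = -54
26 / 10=13 / 5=2.60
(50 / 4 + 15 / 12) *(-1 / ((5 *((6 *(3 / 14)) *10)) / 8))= -77 / 45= -1.71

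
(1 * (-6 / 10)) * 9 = -27 / 5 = -5.40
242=242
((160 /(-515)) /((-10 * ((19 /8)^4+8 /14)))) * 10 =917504 /95648993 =0.01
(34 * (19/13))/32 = 1.55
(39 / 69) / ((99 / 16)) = 0.09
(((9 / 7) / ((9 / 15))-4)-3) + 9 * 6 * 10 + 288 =5762 / 7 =823.14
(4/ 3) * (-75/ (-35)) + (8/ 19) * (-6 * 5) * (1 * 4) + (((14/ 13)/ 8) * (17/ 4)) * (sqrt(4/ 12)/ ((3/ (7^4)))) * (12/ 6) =-6340/ 133 + 285719 * sqrt(3)/ 936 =481.05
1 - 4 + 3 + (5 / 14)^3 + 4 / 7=1693 / 2744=0.62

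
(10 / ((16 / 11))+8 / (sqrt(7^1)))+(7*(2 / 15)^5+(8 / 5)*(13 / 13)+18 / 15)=8*sqrt(7) / 7+58777417 / 6075000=12.70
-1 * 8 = -8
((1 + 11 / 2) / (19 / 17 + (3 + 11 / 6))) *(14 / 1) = 9282 / 607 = 15.29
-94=-94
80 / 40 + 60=62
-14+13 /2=-15 /2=-7.50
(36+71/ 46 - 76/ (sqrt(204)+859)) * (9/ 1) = 1368 * sqrt(51)/ 737677+11438686035/ 33933142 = 337.11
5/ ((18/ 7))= 35/ 18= 1.94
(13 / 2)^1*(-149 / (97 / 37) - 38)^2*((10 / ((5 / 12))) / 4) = 3300242439 / 9409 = 350753.79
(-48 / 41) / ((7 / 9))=-432 / 287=-1.51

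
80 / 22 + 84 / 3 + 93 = 1371 / 11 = 124.64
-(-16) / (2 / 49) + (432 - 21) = 803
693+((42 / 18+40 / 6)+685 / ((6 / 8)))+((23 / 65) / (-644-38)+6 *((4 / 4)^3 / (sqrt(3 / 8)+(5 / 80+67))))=247325153579783 / 153102476670-384 *sqrt(6) / 1151233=1615.42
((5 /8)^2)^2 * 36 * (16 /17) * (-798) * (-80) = 11221875 /34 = 330055.15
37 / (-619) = -37 / 619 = -0.06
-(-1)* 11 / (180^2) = 11 / 32400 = 0.00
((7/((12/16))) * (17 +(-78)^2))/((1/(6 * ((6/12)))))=170828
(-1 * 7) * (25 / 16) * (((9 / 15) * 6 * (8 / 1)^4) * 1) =-161280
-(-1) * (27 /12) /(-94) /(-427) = 9 /160552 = 0.00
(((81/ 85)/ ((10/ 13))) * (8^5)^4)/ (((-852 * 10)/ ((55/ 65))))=-21401105429264596992/ 150875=-141846597708464.60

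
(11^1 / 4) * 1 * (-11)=-121 / 4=-30.25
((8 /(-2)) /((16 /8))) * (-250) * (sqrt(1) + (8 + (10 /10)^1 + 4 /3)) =17000 /3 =5666.67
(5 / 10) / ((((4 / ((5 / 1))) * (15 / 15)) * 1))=5 / 8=0.62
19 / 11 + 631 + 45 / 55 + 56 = 7585 / 11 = 689.55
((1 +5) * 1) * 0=0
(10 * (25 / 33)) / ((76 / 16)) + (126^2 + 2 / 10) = 49776887 / 3135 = 15877.79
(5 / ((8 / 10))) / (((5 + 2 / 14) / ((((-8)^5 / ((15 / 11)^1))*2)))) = -1576960 / 27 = -58405.93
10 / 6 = 5 / 3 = 1.67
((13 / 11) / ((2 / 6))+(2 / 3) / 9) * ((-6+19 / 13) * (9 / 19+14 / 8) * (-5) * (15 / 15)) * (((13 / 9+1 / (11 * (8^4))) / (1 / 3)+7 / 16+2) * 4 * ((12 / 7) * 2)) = 3773063503625 / 222469632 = 16959.90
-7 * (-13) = 91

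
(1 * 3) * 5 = 15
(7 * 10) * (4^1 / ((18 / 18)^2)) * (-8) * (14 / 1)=-31360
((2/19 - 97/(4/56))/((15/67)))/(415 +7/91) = -374530/25631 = -14.61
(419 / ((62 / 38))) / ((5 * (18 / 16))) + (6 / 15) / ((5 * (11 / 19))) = 3513442 / 76725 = 45.79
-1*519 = -519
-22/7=-3.14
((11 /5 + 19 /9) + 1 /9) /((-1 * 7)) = -199 /315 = -0.63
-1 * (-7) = 7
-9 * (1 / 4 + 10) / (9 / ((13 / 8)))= -16.66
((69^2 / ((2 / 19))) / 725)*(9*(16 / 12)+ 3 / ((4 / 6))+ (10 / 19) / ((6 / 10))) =3143847 / 2900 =1084.09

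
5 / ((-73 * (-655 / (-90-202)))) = -4 / 131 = -0.03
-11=-11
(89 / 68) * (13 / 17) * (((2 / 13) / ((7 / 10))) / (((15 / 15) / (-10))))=-4450 / 2023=-2.20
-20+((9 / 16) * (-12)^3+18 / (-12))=-1987 / 2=-993.50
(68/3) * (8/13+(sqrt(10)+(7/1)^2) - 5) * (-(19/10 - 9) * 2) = 4828 * sqrt(10)/15+560048/39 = 15378.04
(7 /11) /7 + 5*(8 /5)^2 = 709 /55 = 12.89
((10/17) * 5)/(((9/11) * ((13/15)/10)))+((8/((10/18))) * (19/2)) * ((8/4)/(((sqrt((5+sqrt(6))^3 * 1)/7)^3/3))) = 1407672/(5 * (sqrt(6)+5)^(9/2))+27500/663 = 74.97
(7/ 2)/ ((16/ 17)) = 119/ 32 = 3.72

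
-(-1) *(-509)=-509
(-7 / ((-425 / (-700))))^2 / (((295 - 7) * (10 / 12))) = 2401 / 4335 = 0.55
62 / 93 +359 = 1079 / 3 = 359.67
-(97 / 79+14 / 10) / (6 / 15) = -519 / 79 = -6.57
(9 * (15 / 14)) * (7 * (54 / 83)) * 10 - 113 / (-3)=118729 / 249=476.82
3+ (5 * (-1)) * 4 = -17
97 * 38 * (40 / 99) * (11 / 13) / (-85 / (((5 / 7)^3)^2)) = -460750000 / 234003861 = -1.97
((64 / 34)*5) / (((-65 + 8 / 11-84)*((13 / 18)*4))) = -7920 / 360451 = -0.02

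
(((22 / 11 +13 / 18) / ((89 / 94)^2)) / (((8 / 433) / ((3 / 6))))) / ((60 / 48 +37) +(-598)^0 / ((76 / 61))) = 127214101 / 60453072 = 2.10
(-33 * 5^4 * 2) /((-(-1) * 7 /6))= -247500 /7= -35357.14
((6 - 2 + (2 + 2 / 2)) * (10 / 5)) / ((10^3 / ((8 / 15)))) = 14 / 1875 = 0.01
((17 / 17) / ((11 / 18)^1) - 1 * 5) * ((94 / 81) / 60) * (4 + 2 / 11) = -0.27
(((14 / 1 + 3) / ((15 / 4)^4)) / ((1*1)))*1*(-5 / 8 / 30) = -272 / 151875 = -0.00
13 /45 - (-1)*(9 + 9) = 823 /45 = 18.29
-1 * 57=-57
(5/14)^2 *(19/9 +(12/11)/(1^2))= 0.41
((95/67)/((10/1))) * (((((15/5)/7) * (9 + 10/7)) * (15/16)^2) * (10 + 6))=8.91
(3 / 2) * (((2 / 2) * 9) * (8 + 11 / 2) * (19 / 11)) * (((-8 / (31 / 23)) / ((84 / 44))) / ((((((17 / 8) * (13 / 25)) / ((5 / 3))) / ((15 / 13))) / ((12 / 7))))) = -12742920000 / 4364087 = -2919.95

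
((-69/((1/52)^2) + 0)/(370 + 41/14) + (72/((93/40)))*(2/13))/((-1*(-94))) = -482256/91481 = -5.27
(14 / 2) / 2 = 7 / 2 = 3.50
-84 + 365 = 281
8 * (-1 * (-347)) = 2776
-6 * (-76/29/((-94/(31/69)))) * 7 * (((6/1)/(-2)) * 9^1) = 445284/31349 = 14.20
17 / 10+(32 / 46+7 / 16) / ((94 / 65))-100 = -16866443 / 172960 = -97.52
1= 1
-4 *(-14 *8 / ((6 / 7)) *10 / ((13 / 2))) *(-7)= -219520 / 39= -5628.72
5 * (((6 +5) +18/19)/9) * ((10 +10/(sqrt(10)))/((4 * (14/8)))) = 1135 * sqrt(10)/1197 +11350/1197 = 12.48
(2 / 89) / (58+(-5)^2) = 0.00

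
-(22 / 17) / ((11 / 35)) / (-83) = 70 / 1411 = 0.05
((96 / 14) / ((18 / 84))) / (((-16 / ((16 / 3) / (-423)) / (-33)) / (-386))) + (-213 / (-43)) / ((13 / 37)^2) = 1110727355 / 3073941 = 361.34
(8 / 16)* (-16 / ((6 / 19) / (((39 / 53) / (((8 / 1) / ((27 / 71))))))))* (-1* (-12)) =-40014 / 3763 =-10.63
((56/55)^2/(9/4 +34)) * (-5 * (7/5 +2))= -213248/438625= -0.49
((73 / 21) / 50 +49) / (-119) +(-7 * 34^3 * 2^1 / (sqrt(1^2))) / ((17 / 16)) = -64710157123 / 124950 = -517888.41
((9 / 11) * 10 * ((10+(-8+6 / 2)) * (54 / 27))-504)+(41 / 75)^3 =-1958429369 / 4640625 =-422.02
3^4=81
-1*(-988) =988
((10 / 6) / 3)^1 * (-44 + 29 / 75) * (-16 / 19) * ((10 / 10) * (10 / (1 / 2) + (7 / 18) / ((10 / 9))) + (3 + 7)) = 7941988 / 12825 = 619.26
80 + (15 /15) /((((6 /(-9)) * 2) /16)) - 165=-97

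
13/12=1.08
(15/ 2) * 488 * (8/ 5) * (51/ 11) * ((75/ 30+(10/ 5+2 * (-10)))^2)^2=17238442986/ 11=1567131180.55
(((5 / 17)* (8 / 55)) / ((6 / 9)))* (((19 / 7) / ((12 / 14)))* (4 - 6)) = -76 / 187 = -0.41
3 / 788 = 0.00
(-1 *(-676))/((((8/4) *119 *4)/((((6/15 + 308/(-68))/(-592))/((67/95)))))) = 1127061/160480544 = 0.01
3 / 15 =1 / 5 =0.20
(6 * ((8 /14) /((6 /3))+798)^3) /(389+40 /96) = 12563240937984 /1602839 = 7838117.83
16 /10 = 8 /5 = 1.60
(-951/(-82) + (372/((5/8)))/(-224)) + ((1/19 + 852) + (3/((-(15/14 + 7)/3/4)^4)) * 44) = 13388918624710271/8890972595330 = 1505.90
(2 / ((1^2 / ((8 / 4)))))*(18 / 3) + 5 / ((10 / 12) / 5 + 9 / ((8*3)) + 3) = 432 / 17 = 25.41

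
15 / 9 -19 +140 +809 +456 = 4163 / 3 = 1387.67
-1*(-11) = 11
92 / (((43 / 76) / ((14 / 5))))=97888 / 215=455.29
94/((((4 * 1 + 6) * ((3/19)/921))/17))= 4660567/5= 932113.40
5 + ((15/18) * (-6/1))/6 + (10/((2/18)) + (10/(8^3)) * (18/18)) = 72335/768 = 94.19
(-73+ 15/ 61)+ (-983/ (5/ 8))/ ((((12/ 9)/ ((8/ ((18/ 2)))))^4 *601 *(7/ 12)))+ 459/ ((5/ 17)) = 51515192021/ 34644645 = 1486.96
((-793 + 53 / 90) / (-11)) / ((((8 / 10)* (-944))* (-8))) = 71317 / 5981184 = 0.01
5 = 5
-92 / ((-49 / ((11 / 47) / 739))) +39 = 66375775 / 1701917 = 39.00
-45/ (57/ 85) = -1275/ 19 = -67.11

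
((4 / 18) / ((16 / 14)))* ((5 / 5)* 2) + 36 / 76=0.86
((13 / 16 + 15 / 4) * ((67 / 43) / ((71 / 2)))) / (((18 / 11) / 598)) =16086499 / 219816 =73.18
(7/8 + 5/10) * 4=5.50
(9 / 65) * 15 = 27 / 13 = 2.08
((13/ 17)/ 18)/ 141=13/ 43146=0.00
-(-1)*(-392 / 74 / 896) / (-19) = 7 / 22496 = 0.00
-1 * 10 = -10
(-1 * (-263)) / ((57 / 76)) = 1052 / 3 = 350.67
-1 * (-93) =93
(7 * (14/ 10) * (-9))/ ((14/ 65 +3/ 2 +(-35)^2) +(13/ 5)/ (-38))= -108927/ 1514909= -0.07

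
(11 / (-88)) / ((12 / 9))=-3 / 32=-0.09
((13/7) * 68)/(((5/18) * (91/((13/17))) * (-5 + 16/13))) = -12168/12005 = -1.01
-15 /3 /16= -5 /16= -0.31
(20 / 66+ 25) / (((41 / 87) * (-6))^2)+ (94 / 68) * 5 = 38010305 / 3772164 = 10.08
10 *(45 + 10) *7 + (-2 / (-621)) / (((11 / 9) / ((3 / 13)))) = 12662652 / 3289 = 3850.00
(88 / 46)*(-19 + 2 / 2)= -792 / 23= -34.43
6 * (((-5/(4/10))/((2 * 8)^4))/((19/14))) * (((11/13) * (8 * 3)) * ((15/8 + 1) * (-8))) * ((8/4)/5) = 79695/505856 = 0.16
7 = 7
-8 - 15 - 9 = -32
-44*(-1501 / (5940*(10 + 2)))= 1501 / 1620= 0.93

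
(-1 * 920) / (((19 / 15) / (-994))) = 13717200 / 19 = 721957.89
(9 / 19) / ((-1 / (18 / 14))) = -81 / 133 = -0.61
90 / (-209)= -0.43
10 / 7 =1.43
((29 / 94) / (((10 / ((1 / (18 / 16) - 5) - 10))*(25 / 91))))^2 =112327533409 / 44732250000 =2.51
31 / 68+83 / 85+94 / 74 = 33999 / 12580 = 2.70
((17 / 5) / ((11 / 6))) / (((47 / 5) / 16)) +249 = 130365 / 517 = 252.16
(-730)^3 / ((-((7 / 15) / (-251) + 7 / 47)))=34419251617500 / 13013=2644989750.06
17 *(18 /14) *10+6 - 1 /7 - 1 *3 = 1550 /7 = 221.43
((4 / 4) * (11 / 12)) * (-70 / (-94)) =385 / 564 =0.68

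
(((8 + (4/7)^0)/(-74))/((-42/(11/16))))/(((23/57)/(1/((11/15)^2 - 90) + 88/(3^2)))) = 0.05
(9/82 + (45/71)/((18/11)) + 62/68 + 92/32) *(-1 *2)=-8.57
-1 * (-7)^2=-49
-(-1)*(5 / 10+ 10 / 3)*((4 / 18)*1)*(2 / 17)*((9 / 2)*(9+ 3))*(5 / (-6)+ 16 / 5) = 12.81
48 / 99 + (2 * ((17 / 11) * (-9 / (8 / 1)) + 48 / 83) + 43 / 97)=-1479853 / 1062732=-1.39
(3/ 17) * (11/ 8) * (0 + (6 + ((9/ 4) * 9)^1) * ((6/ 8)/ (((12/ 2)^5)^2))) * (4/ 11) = 35/ 1218281472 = 0.00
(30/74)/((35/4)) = 12/259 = 0.05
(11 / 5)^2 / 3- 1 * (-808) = 60721 / 75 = 809.61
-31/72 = -0.43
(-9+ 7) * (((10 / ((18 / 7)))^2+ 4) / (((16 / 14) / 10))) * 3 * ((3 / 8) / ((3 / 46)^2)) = -28679735 / 324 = -88517.70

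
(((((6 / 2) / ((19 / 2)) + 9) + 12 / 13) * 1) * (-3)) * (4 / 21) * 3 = -30348 / 1729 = -17.55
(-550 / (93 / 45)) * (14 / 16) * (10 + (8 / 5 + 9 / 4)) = -1599675 / 496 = -3225.15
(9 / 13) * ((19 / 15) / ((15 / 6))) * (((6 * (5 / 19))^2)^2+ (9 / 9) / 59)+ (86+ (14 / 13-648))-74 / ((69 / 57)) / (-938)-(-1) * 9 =-779830643235888 / 1418720532775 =-549.67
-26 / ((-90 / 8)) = 104 / 45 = 2.31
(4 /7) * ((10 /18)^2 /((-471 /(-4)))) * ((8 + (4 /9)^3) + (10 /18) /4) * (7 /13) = 2398900 /361557027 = 0.01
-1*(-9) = 9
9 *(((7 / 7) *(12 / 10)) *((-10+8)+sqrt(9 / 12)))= -108 / 5+27 *sqrt(3) / 5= -12.25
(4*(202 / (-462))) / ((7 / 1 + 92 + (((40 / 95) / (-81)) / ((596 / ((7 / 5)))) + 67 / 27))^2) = -44257808390175 / 260611761581236373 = -0.00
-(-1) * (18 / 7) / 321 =6 / 749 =0.01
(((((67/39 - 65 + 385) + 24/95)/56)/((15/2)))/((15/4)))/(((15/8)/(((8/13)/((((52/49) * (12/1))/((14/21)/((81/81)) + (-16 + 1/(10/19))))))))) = -517719034/7315059375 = -0.07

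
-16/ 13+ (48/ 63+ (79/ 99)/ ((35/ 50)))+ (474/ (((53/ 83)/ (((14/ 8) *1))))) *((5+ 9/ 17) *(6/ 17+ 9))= 174913977787/ 2603601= 67181.56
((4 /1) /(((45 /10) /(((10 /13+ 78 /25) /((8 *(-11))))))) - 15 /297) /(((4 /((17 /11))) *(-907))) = 5457 /142671100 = 0.00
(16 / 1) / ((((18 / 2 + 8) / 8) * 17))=128 / 289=0.44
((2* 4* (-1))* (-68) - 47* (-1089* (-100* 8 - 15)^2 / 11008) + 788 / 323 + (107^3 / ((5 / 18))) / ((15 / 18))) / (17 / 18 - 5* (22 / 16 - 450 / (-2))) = -7410.82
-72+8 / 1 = -64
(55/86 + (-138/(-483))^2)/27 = 1013/37926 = 0.03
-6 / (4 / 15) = -45 / 2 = -22.50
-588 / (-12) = 49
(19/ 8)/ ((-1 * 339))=-19/ 2712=-0.01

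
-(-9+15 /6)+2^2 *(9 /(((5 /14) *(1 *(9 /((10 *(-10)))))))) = -1113.50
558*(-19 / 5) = -10602 / 5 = -2120.40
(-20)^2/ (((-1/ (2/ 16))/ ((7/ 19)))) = -18.42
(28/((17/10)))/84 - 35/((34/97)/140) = -712940/51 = -13979.22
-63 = -63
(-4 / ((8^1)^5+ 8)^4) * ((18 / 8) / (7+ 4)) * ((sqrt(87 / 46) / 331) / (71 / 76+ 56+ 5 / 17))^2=-282663 / 75641412123051064278382046411264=-0.00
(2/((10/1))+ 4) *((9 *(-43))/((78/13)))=-2709/10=-270.90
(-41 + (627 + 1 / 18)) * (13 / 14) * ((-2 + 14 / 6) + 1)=19591 / 27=725.59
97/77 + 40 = 3177/77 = 41.26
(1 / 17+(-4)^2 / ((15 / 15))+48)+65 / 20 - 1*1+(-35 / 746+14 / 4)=69.76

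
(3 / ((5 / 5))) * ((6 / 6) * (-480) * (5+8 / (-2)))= -1440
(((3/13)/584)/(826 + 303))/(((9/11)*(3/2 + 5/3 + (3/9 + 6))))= 11/244283988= 0.00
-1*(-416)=416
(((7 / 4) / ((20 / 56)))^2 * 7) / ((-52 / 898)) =-7546343 / 2600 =-2902.44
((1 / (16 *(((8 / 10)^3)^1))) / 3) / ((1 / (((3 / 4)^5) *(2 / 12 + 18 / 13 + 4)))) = 1461375 / 27262976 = 0.05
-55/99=-0.56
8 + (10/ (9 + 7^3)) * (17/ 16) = 8.03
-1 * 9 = -9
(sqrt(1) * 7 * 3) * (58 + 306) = 7644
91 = 91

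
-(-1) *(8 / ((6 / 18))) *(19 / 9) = 152 / 3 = 50.67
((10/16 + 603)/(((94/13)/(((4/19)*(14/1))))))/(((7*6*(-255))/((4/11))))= -5707/683145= -0.01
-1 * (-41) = 41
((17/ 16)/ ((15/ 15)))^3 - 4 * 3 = -44239/ 4096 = -10.80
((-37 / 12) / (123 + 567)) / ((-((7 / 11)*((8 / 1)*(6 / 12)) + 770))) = 407 / 70363440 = 0.00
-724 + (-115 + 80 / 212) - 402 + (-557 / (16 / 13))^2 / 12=2576907077 / 162816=15827.11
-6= -6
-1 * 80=-80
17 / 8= 2.12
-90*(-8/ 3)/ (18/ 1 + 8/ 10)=600/ 47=12.77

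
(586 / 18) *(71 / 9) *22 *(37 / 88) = 769711 / 324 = 2375.65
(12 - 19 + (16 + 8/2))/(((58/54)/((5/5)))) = 351/29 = 12.10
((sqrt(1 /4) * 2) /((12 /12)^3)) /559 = 1 /559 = 0.00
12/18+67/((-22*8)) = 151/528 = 0.29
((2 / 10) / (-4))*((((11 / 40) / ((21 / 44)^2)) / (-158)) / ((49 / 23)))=30613 / 170711100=0.00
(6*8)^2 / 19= 2304 / 19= 121.26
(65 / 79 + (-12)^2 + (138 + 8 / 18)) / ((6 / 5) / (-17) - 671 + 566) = -17119255 / 6349941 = -2.70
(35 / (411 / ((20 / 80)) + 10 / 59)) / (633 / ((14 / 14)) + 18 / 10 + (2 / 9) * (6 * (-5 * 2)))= 75 / 2189564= 0.00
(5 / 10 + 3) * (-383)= -2681 / 2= -1340.50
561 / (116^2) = 561 / 13456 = 0.04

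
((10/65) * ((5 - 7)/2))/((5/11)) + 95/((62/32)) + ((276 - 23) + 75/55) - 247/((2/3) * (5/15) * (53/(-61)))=3717670903/2349490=1582.33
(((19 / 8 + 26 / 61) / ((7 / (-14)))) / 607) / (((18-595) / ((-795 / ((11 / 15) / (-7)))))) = 114110325 / 940041476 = 0.12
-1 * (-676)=676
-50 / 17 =-2.94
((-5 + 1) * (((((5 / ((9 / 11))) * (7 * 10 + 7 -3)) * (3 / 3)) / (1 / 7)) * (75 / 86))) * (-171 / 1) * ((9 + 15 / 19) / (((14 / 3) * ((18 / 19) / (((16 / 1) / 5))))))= 575335200 / 43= 13379888.37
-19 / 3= -6.33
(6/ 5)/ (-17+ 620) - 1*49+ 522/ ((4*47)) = -4366537/ 94470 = -46.22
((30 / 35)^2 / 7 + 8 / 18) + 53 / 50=1.61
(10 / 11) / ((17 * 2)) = 5 / 187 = 0.03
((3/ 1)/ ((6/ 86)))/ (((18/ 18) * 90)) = 43/ 90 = 0.48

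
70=70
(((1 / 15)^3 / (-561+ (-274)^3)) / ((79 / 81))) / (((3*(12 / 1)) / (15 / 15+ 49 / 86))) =-0.00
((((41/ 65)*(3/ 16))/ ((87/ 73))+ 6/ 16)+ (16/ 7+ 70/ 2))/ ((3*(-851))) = -7971881/ 538989360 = -0.01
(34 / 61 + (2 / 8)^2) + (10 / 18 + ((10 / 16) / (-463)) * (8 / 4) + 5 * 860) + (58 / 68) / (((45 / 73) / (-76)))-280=1353743991427 / 345694320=3916.01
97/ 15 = 6.47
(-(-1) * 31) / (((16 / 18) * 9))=31 / 8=3.88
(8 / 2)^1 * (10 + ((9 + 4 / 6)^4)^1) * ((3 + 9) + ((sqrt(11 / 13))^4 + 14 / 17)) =110176127236 / 232713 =473442.08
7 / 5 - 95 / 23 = -314 / 115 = -2.73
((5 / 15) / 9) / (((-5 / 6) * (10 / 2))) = -2 / 225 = -0.01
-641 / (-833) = 641 / 833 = 0.77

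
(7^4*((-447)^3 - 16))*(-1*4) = 857777792956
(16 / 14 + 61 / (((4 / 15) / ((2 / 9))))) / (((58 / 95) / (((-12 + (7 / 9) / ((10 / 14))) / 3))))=-20365207 / 65772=-309.63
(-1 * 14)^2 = 196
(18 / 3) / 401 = 6 / 401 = 0.01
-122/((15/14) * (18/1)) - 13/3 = -1439/135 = -10.66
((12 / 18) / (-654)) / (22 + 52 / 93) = -31 / 686046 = -0.00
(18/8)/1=9/4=2.25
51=51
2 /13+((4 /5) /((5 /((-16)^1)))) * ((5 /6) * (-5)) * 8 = 3334 /39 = 85.49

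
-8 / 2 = -4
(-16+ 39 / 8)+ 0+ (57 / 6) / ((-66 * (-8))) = -11729 / 1056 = -11.11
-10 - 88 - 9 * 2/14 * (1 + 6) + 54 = -53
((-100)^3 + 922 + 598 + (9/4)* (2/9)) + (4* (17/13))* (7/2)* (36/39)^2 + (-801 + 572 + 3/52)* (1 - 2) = -8772488813/8788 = -998234.96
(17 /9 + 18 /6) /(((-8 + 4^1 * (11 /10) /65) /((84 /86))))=-100100 /166281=-0.60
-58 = -58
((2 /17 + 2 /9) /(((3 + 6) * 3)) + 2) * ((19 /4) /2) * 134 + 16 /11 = 641.96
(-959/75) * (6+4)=-1918/15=-127.87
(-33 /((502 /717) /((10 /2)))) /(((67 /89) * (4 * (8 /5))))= -52645725 /1076288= -48.91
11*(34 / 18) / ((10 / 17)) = 3179 / 90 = 35.32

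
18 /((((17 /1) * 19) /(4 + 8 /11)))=936 /3553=0.26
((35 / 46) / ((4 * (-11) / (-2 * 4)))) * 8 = 280 / 253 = 1.11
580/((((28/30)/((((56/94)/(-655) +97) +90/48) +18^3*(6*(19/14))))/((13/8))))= 463935282176535/9654176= 48055399.26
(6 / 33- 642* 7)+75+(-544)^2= 3206689 / 11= 291517.18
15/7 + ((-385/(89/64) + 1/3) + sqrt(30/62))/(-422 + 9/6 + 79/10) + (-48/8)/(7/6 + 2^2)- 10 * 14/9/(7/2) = -1001414236/358584471- 5 * sqrt(465)/63953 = -2.79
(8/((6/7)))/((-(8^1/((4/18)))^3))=-7/34992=-0.00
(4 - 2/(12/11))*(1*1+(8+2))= 143/6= 23.83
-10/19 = -0.53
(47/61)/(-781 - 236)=-47/62037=-0.00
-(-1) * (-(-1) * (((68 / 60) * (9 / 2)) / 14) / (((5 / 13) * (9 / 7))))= 221 / 300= 0.74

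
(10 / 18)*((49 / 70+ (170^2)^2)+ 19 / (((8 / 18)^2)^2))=1069069424191 / 2304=464005826.47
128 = 128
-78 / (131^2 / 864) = -67392 / 17161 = -3.93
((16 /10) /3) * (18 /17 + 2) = 416 /255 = 1.63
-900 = -900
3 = 3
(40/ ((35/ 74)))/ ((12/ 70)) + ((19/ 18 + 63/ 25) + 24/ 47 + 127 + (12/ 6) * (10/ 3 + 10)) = 651.09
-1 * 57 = -57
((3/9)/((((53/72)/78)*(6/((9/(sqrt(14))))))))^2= 3942432/19663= 200.50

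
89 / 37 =2.41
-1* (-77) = 77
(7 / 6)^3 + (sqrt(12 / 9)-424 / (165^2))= 2 * sqrt(3) / 3 + 1027399 / 653400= 2.73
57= 57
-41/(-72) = 41/72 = 0.57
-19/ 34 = -0.56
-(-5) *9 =45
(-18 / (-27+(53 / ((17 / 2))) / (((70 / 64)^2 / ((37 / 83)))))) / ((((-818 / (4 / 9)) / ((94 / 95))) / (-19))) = 0.01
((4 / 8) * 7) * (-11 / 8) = -4.81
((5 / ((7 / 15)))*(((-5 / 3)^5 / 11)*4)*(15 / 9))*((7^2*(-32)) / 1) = 350000000 / 2673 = 130939.02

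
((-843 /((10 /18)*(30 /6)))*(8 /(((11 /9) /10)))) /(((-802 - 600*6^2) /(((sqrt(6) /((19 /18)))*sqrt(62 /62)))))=9832752*sqrt(6) /11705045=2.06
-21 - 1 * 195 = -216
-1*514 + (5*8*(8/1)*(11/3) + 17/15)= 9907/15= 660.47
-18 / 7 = -2.57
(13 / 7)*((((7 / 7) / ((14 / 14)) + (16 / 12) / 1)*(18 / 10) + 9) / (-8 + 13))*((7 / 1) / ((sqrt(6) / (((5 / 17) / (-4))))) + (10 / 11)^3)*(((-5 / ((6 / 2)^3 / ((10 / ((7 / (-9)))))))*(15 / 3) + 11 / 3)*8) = 2720640 / 5929-31174*sqrt(6) / 595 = 330.53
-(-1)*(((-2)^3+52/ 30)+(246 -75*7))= -4279/ 15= -285.27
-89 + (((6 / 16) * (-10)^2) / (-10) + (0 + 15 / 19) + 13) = -6001 / 76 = -78.96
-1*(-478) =478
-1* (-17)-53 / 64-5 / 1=715 / 64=11.17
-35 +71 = 36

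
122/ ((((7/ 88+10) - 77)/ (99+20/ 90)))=-9587248/ 53001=-180.89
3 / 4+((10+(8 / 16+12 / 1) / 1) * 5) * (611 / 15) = 4583.25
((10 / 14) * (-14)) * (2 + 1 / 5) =-22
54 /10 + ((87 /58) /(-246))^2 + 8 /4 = 995157 /134480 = 7.40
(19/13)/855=1/585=0.00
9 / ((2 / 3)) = 27 / 2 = 13.50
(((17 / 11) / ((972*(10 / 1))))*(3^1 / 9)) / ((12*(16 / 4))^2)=17 / 739031040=0.00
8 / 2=4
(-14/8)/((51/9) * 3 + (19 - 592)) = 7/2224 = 0.00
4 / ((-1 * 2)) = -2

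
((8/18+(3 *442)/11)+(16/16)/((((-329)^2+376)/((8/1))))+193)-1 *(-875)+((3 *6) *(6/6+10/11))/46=294246838343/247320909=1189.74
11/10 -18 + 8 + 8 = -9/10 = -0.90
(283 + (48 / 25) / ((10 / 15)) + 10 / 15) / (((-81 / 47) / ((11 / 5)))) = -11110847 / 30375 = -365.79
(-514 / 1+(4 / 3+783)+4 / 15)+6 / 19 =25737 / 95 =270.92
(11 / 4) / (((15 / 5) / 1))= 11 / 12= 0.92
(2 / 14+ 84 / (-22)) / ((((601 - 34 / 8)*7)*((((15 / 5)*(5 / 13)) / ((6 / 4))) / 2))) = -14716 / 6432965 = -0.00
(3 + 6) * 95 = 855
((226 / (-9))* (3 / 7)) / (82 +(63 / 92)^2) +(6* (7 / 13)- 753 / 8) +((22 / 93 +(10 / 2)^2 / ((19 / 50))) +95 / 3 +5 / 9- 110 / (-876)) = 1445147300881645 / 196642797289848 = 7.35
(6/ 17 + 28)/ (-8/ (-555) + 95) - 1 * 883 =-882.70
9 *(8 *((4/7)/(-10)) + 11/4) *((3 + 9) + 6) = 26001/70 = 371.44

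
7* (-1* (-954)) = 6678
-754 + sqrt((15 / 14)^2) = -10541 / 14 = -752.93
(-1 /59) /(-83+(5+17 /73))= 73 /334943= 0.00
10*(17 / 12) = 85 / 6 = 14.17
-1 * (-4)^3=64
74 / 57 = 1.30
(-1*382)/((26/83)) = -15853/13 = -1219.46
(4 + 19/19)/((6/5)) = 25/6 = 4.17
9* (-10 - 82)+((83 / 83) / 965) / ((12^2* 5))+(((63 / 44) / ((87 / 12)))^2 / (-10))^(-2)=78935970184012729 / 1216128589200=64907.59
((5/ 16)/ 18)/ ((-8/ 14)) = -35/ 1152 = -0.03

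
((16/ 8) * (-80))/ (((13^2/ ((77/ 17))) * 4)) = -3080/ 2873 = -1.07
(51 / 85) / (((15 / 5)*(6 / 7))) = 7 / 30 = 0.23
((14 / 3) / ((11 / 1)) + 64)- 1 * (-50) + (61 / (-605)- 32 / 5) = 107.92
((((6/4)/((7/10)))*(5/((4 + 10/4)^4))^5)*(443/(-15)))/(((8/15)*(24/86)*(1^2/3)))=-0.00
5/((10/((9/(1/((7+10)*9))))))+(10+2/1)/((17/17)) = 1401/2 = 700.50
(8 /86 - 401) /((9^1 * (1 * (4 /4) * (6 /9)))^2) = -11.14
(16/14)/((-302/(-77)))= 44/151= 0.29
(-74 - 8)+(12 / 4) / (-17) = -1397 / 17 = -82.18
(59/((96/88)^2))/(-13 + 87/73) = -521147/124128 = -4.20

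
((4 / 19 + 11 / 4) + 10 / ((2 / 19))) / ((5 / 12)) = 4467 / 19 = 235.11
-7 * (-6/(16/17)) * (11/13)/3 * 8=1309/13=100.69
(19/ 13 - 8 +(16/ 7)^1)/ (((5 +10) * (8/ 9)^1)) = -1161/ 3640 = -0.32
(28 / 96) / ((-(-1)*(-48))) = -7 / 1152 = -0.01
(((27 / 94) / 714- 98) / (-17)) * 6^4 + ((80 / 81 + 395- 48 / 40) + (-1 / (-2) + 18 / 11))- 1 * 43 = 6629078112983 / 847171710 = 7824.95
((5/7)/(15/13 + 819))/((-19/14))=-65/101289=-0.00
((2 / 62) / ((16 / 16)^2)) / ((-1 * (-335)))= 1 / 10385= 0.00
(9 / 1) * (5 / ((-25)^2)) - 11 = -1366 / 125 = -10.93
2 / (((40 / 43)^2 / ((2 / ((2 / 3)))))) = 5547 / 800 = 6.93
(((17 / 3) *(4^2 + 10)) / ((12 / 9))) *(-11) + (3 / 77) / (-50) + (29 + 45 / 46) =-1185.52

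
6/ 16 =3/ 8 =0.38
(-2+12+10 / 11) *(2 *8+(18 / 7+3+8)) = 322.60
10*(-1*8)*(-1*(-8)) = -640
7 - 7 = 0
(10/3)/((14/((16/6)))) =40/63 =0.63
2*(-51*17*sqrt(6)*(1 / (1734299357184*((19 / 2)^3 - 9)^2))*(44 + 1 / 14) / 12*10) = -1445*sqrt(6) / 28323222180156288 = -0.00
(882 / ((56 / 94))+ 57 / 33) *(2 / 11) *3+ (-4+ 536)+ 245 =191844 / 121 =1585.49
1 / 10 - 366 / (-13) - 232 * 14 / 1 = -418567 / 130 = -3219.75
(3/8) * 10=15/4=3.75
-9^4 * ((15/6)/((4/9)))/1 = -295245/8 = -36905.62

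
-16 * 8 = -128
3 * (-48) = -144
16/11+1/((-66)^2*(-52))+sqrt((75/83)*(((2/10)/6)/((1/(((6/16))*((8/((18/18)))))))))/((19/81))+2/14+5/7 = 81*sqrt(2490)/3154+3665369/1585584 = 3.59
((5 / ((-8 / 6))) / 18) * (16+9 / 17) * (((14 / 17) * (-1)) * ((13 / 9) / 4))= 127855 / 124848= 1.02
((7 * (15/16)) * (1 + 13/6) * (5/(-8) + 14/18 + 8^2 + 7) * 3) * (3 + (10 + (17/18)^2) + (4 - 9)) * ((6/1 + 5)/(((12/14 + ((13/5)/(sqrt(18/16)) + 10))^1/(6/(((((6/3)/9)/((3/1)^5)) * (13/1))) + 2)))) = 2364619450969612375/110824077312 - 174235117439866175 * sqrt(2)/51149574144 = 16519339.05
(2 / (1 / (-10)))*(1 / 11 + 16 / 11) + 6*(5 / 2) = -175 / 11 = -15.91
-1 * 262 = -262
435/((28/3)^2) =4.99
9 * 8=72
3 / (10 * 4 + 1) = 3 / 41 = 0.07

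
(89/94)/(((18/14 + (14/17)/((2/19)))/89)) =9.25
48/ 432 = 1/ 9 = 0.11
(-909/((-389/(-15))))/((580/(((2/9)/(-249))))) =101/1872646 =0.00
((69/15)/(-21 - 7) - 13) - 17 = -4223/140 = -30.16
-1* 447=-447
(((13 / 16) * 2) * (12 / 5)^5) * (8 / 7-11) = -27900288 / 21875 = -1275.44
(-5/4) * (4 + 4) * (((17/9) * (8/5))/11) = -272/99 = -2.75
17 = 17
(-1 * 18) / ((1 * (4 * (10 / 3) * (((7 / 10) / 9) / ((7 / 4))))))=-243 / 8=-30.38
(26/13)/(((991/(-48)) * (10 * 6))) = -8/4955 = -0.00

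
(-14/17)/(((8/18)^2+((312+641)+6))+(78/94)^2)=-1252503/1459887376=-0.00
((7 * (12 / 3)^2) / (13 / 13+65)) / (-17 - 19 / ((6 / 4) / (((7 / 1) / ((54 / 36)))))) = -168 / 7535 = -0.02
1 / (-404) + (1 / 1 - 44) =-43.00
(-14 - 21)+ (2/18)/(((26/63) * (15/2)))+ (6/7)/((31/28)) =-206678/6045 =-34.19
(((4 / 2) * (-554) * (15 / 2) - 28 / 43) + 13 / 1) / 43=-356799 / 1849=-192.97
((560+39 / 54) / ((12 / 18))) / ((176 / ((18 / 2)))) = 30279 / 704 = 43.01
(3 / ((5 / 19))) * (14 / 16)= 399 / 40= 9.98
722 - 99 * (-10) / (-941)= 678412 / 941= 720.95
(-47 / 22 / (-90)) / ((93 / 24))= 94 / 15345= 0.01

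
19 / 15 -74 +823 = 11254 / 15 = 750.27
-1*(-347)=347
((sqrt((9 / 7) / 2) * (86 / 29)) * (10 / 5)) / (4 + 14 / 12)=1548 * sqrt(14) / 6293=0.92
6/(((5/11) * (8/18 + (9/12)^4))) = 152064/8765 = 17.35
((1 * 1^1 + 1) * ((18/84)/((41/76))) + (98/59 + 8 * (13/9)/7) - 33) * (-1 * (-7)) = -4403323/21771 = -202.26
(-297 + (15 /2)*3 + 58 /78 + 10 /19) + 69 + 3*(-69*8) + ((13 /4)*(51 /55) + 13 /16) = -1210523893 /652080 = -1856.40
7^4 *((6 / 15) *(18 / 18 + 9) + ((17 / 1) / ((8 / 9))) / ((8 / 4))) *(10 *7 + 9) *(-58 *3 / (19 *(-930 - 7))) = 3580949841 / 142424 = 25142.88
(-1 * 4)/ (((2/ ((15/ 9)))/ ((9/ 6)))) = -5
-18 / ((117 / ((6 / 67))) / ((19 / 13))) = -228 / 11323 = -0.02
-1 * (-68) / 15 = 68 / 15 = 4.53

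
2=2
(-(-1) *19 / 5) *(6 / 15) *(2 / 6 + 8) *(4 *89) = 13528 / 3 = 4509.33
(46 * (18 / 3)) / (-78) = -46 / 13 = -3.54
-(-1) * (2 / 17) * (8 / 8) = 2 / 17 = 0.12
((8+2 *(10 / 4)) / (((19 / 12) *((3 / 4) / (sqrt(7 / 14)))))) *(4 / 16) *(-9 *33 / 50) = -3861 *sqrt(2) / 475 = -11.50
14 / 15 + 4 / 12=19 / 15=1.27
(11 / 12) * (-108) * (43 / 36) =-473 / 4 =-118.25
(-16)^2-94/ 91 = 23202/ 91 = 254.97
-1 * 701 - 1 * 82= -783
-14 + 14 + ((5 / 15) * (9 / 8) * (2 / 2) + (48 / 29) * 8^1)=3159 / 232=13.62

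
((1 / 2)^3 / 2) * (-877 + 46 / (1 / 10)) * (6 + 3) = -3753 / 16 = -234.56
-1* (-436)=436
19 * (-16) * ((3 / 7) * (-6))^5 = 574428672 / 16807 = 34177.94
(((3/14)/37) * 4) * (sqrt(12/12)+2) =18/259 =0.07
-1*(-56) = 56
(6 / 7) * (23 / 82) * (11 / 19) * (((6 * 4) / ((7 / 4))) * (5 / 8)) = 45540 / 38171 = 1.19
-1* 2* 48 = -96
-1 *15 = -15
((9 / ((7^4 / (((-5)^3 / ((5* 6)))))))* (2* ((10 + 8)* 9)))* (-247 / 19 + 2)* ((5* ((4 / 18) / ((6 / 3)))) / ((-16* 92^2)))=-37125 / 162576512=-0.00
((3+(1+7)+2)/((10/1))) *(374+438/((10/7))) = 44239/50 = 884.78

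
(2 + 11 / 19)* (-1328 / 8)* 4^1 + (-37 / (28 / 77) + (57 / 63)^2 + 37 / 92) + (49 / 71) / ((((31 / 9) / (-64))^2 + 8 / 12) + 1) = -13737669584684732 / 7579249528347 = -1812.54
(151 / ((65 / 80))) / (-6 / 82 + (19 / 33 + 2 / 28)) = 45763872 / 141349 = 323.77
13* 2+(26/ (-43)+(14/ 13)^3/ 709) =25.40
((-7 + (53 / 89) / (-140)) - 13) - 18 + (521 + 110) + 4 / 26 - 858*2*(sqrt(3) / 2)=96078371 / 161980 - 858*sqrt(3)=-892.95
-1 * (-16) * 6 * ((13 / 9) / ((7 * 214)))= 208 / 2247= 0.09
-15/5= -3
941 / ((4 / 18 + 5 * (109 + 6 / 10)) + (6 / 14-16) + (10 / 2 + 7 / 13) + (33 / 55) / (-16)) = 61654320 / 35259703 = 1.75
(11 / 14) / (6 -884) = -11 / 12292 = -0.00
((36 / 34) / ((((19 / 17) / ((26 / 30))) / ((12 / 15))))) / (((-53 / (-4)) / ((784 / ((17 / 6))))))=5870592 / 427975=13.72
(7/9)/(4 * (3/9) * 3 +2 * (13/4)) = 2/27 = 0.07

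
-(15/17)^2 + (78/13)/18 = -0.45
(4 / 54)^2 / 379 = 4 / 276291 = 0.00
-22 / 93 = -0.24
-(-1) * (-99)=-99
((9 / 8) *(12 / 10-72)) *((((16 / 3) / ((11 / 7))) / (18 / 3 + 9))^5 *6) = -519890796544 / 1834471546875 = -0.28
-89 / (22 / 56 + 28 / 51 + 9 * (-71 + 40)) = 127092 / 397067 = 0.32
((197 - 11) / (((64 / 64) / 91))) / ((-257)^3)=-16926 / 16974593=-0.00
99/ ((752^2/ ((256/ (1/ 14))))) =1386/ 2209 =0.63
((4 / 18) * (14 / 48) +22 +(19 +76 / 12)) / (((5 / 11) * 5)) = 20.86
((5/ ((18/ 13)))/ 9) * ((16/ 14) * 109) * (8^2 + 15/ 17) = 31259020/ 9639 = 3242.97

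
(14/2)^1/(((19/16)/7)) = 784/19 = 41.26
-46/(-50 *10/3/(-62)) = -2139/125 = -17.11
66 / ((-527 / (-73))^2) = 351714 / 277729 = 1.27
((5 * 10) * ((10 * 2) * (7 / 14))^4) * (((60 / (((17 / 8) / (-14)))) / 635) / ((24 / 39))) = -1092000000 / 2159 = -505789.72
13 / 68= 0.19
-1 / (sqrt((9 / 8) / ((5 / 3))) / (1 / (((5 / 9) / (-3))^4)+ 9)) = -119348 *sqrt(30) / 625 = -1045.91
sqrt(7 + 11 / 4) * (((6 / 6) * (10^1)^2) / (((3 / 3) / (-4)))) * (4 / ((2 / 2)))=-800 * sqrt(39)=-4996.00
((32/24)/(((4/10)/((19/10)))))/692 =0.01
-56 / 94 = -28 / 47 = -0.60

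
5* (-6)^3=-1080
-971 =-971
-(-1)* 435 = 435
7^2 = 49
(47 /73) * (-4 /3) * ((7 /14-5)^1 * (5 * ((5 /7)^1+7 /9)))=44180 /1533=28.82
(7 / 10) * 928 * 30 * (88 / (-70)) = -122496 / 5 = -24499.20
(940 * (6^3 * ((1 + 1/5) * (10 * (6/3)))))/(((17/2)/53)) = 516533760/17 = 30384338.82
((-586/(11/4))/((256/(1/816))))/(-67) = 0.00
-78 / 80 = -39 / 40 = -0.98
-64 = -64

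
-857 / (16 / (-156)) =33423 / 4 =8355.75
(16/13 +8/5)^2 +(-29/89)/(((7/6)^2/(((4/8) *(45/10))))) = 7.47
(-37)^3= -50653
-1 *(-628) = 628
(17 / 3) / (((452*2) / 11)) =187 / 2712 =0.07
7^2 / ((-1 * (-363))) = 49 / 363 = 0.13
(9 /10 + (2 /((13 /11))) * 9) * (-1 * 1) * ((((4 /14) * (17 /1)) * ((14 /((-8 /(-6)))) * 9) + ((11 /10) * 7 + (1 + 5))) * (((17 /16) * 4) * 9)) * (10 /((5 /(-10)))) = 1516615407 /260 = 5833136.18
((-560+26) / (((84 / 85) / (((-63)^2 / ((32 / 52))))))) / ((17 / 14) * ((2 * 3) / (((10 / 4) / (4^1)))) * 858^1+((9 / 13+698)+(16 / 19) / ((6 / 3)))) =-482059161675 / 1480154288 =-325.68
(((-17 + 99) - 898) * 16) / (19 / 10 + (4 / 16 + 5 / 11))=-957440 / 191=-5012.77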